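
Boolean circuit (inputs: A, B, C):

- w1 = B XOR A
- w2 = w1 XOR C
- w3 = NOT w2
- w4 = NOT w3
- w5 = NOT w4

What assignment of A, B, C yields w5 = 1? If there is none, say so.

A=1 B=1 C=0

Check with A=1 B=1 C=0:
w1 = B XOR A = 1 XOR 1 = 0
w2 = w1 XOR C = 0 XOR 0 = 0
w3 = NOT w2 = NOT 0 = 1
w4 = NOT w3 = NOT 1 = 0
w5 = NOT w4 = NOT 0 = 1
So w5 = 1 as required.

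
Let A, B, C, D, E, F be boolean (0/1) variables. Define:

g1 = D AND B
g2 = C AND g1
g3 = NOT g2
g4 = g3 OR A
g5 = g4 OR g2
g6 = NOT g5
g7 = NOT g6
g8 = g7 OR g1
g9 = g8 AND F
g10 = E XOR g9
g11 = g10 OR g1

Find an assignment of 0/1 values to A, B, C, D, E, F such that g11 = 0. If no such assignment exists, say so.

A=1, B=1, C=1, D=0, E=0, F=0

g11 = g10 OR g1 must be 0, so both g10 = 0 and g1 = 0.
g10 = E XOR g9 must be 0, so E and g9 are equal.
g1 = D AND B must be 0, so at least one of D, B is 0.
Check with A=1, B=1, C=1, D=0, E=0, F=0:
g1 = D AND B = 0 AND 1 = 0
g2 = C AND g1 = 1 AND 0 = 0
g3 = NOT g2 = NOT 0 = 1
g4 = g3 OR A = 1 OR 1 = 1
g5 = g4 OR g2 = 1 OR 0 = 1
g6 = NOT g5 = NOT 1 = 0
g7 = NOT g6 = NOT 0 = 1
g8 = g7 OR g1 = 1 OR 0 = 1
g9 = g8 AND F = 1 AND 0 = 0
g10 = E XOR g9 = 0 XOR 0 = 0
g11 = g10 OR g1 = 0 OR 0 = 0
So g11 = 0 as required.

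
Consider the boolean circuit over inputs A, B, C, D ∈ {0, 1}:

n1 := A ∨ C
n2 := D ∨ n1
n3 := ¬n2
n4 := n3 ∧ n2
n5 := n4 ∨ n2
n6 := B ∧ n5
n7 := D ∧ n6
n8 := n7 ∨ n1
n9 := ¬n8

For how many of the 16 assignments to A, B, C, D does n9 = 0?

13

n9 = ¬n8 must be 0, so n8 = 1.
n8 = n7 ∨ n1 must be 1, so at least one of n7, n1 is 1.
Enumerating the 16 input combinations, 13 give n9 = 0 and 3 give n9 = 1.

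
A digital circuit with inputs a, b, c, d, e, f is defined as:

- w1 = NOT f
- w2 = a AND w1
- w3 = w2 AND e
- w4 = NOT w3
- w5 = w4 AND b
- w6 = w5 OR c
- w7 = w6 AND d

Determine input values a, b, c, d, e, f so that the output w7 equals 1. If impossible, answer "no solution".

w7 = w6 AND d must be 1, so both w6 = 1 and d = 1.
w6 = w5 OR c must be 1, so at least one of w5, c is 1.
Check with a=0, b=1, c=0, d=1, e=0, f=1:
w1 = NOT f = NOT 1 = 0
w2 = a AND w1 = 0 AND 0 = 0
w3 = w2 AND e = 0 AND 0 = 0
w4 = NOT w3 = NOT 0 = 1
w5 = w4 AND b = 1 AND 1 = 1
w6 = w5 OR c = 1 OR 0 = 1
w7 = w6 AND d = 1 AND 1 = 1
So w7 = 1 as required.

a=0, b=1, c=0, d=1, e=0, f=1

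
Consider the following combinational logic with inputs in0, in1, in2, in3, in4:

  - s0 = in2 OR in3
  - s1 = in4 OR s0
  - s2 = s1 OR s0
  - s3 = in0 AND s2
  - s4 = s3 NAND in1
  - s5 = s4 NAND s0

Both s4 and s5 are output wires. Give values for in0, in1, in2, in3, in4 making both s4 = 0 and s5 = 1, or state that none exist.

in0=1, in1=1, in2=0, in3=0, in4=1

Check with in0=1, in1=1, in2=0, in3=0, in4=1:
s0 = in2 OR in3 = 0 OR 0 = 0
s1 = in4 OR s0 = 1 OR 0 = 1
s2 = s1 OR s0 = 1 OR 0 = 1
s3 = in0 AND s2 = 1 AND 1 = 1
s4 = s3 NAND in1 = 1 NAND 1 = 0
s5 = s4 NAND s0 = 0 NAND 0 = 1
So s4 = 0 and s5 = 1.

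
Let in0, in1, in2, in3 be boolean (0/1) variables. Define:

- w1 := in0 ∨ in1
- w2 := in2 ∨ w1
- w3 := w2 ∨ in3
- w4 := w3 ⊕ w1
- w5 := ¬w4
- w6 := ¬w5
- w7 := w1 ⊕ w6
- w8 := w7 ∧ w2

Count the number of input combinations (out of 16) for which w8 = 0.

2

w8 = w7 ∧ w2 must be 0, so at least one of w7, w2 is 0.
Satisfying assignments:
  in0=0, in1=0, in2=0, in3=0
  in0=0, in1=0, in2=0, in3=1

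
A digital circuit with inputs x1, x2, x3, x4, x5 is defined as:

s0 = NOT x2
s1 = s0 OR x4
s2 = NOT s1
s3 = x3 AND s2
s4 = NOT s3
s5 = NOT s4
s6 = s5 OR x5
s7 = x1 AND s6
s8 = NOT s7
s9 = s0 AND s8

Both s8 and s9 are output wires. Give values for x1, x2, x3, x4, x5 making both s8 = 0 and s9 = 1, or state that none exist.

Across all 32 input combinations, none give both s8 = 0 and s9 = 1.

no solution exists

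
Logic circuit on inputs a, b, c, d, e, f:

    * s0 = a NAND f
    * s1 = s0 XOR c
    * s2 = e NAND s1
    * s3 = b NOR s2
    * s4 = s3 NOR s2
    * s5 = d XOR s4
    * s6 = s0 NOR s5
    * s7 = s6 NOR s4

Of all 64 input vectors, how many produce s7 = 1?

49

s7 = s6 NOR s4 must be 1, so both s6 = 0 and s4 = 0.
s6 = s0 NOR s5 must be 0, so at least one of s0, s5 is 1.
Enumerating the 64 input combinations, 49 give s7 = 1 and 15 give s7 = 0.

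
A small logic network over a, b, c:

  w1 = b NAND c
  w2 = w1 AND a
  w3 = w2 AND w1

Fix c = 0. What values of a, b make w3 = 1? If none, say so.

a=1, b=1

Check with c = 0 and a=1, b=1:
w1 = b NAND c = 1 NAND 0 = 1
w2 = w1 AND a = 1 AND 1 = 1
w3 = w2 AND w1 = 1 AND 1 = 1
So w3 = 1.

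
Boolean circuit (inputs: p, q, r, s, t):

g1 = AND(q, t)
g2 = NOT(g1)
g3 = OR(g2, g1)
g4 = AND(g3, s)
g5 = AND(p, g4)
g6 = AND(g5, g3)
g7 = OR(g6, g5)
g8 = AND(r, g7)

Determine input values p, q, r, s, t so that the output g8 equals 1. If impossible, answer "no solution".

Check with p=1, q=0, r=1, s=1, t=1:
g1 = AND(q, t) = AND(0, 1) = 0
g2 = NOT(g1) = NOT 0 = 1
g3 = OR(g2, g1) = OR(1, 0) = 1
g4 = AND(g3, s) = AND(1, 1) = 1
g5 = AND(p, g4) = AND(1, 1) = 1
g6 = AND(g5, g3) = AND(1, 1) = 1
g7 = OR(g6, g5) = OR(1, 1) = 1
g8 = AND(r, g7) = AND(1, 1) = 1
So g8 = 1 as required.

p=1, q=0, r=1, s=1, t=1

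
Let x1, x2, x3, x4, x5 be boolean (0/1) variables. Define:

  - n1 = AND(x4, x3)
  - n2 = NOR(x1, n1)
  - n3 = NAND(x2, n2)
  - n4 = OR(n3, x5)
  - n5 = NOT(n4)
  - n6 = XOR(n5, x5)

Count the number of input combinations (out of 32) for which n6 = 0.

13

n6 = XOR(n5, x5) must be 0, so n5 and x5 are equal.
Enumerating the 32 input combinations, 13 give n6 = 0 and 19 give n6 = 1.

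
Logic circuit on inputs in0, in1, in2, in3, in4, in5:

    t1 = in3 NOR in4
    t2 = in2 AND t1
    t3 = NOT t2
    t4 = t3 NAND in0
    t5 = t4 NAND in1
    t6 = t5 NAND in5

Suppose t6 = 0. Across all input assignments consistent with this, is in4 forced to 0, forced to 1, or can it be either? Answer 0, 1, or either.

either

Both values of in4 occur among assignments with t6 = 0:
  in4=0: in0=0, in1=0, in2=0, in3=0, in4=0, in5=1
  in4=1: in0=0, in1=0, in2=0, in3=0, in4=1, in5=1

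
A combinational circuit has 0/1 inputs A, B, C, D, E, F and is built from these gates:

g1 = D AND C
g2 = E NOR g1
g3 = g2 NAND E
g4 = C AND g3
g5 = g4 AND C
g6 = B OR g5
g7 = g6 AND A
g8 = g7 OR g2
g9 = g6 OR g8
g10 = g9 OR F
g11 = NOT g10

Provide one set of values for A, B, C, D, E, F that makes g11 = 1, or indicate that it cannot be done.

g11 = NOT g10 must be 1, so g10 = 0.
Check with A=0, B=0, C=0, D=1, E=1, F=0:
g1 = D AND C = 1 AND 0 = 0
g2 = E NOR g1 = 1 NOR 0 = 0
g3 = g2 NAND E = 0 NAND 1 = 1
g4 = C AND g3 = 0 AND 1 = 0
g5 = g4 AND C = 0 AND 0 = 0
g6 = B OR g5 = 0 OR 0 = 0
g7 = g6 AND A = 0 AND 0 = 0
g8 = g7 OR g2 = 0 OR 0 = 0
g9 = g6 OR g8 = 0 OR 0 = 0
g10 = g9 OR F = 0 OR 0 = 0
g11 = NOT g10 = NOT 0 = 1
So g11 = 1 as required.

A=0, B=0, C=0, D=1, E=1, F=0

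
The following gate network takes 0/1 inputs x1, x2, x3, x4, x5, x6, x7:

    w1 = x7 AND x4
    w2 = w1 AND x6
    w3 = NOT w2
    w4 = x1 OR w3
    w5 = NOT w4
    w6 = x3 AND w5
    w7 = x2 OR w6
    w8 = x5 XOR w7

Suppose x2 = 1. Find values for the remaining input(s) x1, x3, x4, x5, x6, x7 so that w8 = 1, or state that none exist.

Check with x2 = 1 and x1=1, x3=0, x4=0, x5=0, x6=0, x7=1:
w1 = x7 AND x4 = 1 AND 0 = 0
w2 = w1 AND x6 = 0 AND 0 = 0
w3 = NOT w2 = NOT 0 = 1
w4 = x1 OR w3 = 1 OR 1 = 1
w5 = NOT w4 = NOT 1 = 0
w6 = x3 AND w5 = 0 AND 0 = 0
w7 = x2 OR w6 = 1 OR 0 = 1
w8 = x5 XOR w7 = 0 XOR 1 = 1
So w8 = 1.

x1=1 x3=0 x4=0 x5=0 x6=0 x7=1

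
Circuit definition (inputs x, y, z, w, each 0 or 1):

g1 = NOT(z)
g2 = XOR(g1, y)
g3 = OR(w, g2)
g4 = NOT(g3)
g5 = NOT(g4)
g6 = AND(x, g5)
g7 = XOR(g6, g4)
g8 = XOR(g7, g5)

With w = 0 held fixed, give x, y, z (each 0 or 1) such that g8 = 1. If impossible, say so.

g8 = XOR(g7, g5) must be 1, so g7 and g5 differ.
Check with w = 0 and x=0, y=1, z=1:
g1 = NOT(z) = NOT 1 = 0
g2 = XOR(g1, y) = XOR(0, 1) = 1
g3 = OR(w, g2) = OR(0, 1) = 1
g4 = NOT(g3) = NOT 1 = 0
g5 = NOT(g4) = NOT 0 = 1
g6 = AND(x, g5) = AND(0, 1) = 0
g7 = XOR(g6, g4) = XOR(0, 0) = 0
g8 = XOR(g7, g5) = XOR(0, 1) = 1
So g8 = 1.

x=0, y=1, z=1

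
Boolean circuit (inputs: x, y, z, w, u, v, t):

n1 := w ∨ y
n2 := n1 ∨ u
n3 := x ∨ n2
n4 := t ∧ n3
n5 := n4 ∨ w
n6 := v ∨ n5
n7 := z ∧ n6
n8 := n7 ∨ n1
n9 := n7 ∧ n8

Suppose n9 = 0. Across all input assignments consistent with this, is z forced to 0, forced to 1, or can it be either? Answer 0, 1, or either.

either

Both values of z occur among assignments with n9 = 0:
  z=0: x=0, y=0, z=0, w=0, u=0, v=0, t=0
  z=1: x=0, y=0, z=1, w=0, u=0, v=0, t=0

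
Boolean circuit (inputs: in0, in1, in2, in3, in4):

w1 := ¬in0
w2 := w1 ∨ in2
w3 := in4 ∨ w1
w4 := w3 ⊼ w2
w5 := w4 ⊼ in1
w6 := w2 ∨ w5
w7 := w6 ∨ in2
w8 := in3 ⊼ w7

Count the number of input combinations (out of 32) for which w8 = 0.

w8 = in3 ⊼ w7 must be 0, so both in3 = 1 and w7 = 1.
Enumerating the 32 input combinations, 14 give w8 = 0 and 18 give w8 = 1.

14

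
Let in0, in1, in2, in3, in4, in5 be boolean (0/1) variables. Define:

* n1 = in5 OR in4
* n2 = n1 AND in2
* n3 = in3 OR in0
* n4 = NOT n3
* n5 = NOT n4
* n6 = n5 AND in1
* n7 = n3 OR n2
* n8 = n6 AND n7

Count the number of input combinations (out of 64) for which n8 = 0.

n8 = n6 AND n7 must be 0, so at least one of n6, n7 is 0.
Enumerating the 64 input combinations, 40 give n8 = 0 and 24 give n8 = 1.

40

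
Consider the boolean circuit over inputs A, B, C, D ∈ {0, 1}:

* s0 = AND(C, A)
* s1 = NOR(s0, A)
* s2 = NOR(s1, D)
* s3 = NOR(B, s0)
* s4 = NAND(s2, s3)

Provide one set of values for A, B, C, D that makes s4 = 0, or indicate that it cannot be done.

s4 = NAND(s2, s3) must be 0, so both s2 = 1 and s3 = 1.
s2 = NOR(s1, D) must be 1, so both s1 = 0 and D = 0.
Check with A=1, B=0, C=0, D=0:
s0 = AND(C, A) = AND(0, 1) = 0
s1 = NOR(s0, A) = NOR(0, 1) = 0
s2 = NOR(s1, D) = NOR(0, 0) = 1
s3 = NOR(B, s0) = NOR(0, 0) = 1
s4 = NAND(s2, s3) = NAND(1, 1) = 0
So s4 = 0 as required.

A=1, B=0, C=0, D=0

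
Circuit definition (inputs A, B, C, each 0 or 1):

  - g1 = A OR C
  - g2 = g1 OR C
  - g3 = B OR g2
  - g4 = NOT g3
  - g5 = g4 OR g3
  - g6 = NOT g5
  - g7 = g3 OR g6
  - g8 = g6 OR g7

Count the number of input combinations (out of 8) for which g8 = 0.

1

g8 = g6 OR g7 must be 0, so both g6 = 0 and g7 = 0.
Satisfying assignments:
  A=0, B=0, C=0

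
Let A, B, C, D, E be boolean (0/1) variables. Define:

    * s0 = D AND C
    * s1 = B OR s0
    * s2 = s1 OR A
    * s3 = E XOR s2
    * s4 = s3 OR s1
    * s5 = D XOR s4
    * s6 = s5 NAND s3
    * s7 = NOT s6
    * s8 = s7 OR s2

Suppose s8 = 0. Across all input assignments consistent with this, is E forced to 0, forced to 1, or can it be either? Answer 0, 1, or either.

either

Both values of E occur among assignments with s8 = 0:
  E=0: A=0, B=0, C=0, D=0, E=0
  E=1: A=0, B=0, C=0, D=1, E=1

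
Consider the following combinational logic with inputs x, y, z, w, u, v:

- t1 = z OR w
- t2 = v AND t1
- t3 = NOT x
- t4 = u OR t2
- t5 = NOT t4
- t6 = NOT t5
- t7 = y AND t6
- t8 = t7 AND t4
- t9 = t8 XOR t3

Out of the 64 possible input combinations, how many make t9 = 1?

t9 = t8 XOR t3 must be 1, so t8 and t3 differ.
Enumerating the 64 input combinations, 32 give t9 = 1 and 32 give t9 = 0.

32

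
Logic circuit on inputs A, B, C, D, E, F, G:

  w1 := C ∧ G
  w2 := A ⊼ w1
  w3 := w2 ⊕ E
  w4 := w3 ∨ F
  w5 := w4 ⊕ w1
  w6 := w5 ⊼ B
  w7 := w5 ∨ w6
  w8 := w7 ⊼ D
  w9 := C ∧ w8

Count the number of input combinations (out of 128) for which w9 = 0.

96

w9 = C ∧ w8 must be 0, so at least one of C, w8 is 0.
Enumerating the 128 input combinations, 96 give w9 = 0 and 32 give w9 = 1.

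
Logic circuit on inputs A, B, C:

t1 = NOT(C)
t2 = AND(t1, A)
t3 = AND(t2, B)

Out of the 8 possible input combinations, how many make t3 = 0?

7

t3 = AND(t2, B) must be 0, so at least one of t2, B is 0.
Enumerating the 8 input combinations, 7 give t3 = 0 and 1 give t3 = 1.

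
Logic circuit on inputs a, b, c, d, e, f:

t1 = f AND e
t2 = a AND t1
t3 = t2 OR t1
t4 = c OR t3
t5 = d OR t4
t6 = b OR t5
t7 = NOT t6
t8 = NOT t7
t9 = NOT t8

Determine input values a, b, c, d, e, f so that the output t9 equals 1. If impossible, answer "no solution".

t9 = NOT t8 must be 1, so t8 = 0.
t8 = NOT t7 must be 0, so t7 = 1.
Check with a=1, b=0, c=0, d=0, e=0, f=0:
t1 = f AND e = 0 AND 0 = 0
t2 = a AND t1 = 1 AND 0 = 0
t3 = t2 OR t1 = 0 OR 0 = 0
t4 = c OR t3 = 0 OR 0 = 0
t5 = d OR t4 = 0 OR 0 = 0
t6 = b OR t5 = 0 OR 0 = 0
t7 = NOT t6 = NOT 0 = 1
t8 = NOT t7 = NOT 1 = 0
t9 = NOT t8 = NOT 0 = 1
So t9 = 1 as required.

a=1, b=0, c=0, d=0, e=0, f=0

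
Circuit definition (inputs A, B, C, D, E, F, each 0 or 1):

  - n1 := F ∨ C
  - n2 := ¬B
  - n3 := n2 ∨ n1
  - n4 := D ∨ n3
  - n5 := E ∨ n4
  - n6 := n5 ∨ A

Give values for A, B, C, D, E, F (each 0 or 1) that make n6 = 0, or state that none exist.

A=0 B=1 C=0 D=0 E=0 F=0

n6 = n5 ∨ A must be 0, so both n5 = 0 and A = 0.
Check with A=0 B=1 C=0 D=0 E=0 F=0:
n1 = F ∨ C = 0 ∨ 0 = 0
n2 = ¬B = ¬1 = 0
n3 = n2 ∨ n1 = 0 ∨ 0 = 0
n4 = D ∨ n3 = 0 ∨ 0 = 0
n5 = E ∨ n4 = 0 ∨ 0 = 0
n6 = n5 ∨ A = 0 ∨ 0 = 0
So n6 = 0 as required.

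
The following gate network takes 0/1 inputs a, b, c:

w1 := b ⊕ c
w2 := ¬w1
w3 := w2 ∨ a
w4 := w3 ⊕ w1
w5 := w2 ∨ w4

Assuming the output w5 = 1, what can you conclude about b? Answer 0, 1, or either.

either

Both values of b occur among assignments with w5 = 1:
  b=0: a=0, b=0, c=0
  b=1: a=0, b=1, c=0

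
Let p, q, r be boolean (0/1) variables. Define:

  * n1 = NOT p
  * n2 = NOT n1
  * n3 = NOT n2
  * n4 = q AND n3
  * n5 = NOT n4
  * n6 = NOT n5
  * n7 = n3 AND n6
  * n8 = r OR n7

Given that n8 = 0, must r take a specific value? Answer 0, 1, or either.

0

n8 = r OR n7 must be 0, so both r = 0 and n7 = 0.
n7 = n3 AND n6 must be 0, so at least one of n3, n6 is 0.
Every assignment with n8 = 0 has r = 0; there are 3 such assignment(s).
  p=0, q=0, r=0
  p=1, q=0, r=0
  p=1, q=1, r=0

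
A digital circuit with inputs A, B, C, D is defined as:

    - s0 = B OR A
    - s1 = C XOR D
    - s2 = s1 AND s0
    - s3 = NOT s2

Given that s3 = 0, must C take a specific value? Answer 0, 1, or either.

Both values of C occur among assignments with s3 = 0:
  C=0: A=0, B=1, C=0, D=1
  C=1: A=0, B=1, C=1, D=0

either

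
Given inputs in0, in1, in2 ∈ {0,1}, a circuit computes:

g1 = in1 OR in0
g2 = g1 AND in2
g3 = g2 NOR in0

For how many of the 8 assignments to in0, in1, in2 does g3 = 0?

g3 = g2 NOR in0 must be 0, so at least one of g2, in0 is 1.
Satisfying assignments:
  in0=0, in1=1, in2=1
  in0=1, in1=0, in2=0
  in0=1, in1=0, in2=1
  in0=1, in1=1, in2=0
  in0=1, in1=1, in2=1

5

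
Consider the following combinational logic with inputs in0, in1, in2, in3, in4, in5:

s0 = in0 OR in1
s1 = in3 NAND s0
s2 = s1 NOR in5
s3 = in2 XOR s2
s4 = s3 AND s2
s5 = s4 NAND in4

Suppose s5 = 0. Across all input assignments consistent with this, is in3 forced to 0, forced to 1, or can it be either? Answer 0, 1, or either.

1

s5 = s4 NAND in4 must be 0, so both s4 = 1 and in4 = 1.
s4 = s3 AND s2 must be 1, so both s3 = 1 and s2 = 1.
Every assignment with s5 = 0 has in3 = 1; there are 3 such assignment(s).
  in0=0, in1=1, in2=0, in3=1, in4=1, in5=0
  in0=1, in1=0, in2=0, in3=1, in4=1, in5=0
  in0=1, in1=1, in2=0, in3=1, in4=1, in5=0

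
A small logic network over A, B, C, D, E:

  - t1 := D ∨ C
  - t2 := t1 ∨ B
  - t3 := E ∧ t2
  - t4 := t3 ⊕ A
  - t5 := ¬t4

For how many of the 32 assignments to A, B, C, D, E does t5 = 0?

t5 = ¬t4 must be 0, so t4 = 1.
t4 = t3 ⊕ A must be 1, so t3 and A differ.
Enumerating the 32 input combinations, 16 give t5 = 0 and 16 give t5 = 1.

16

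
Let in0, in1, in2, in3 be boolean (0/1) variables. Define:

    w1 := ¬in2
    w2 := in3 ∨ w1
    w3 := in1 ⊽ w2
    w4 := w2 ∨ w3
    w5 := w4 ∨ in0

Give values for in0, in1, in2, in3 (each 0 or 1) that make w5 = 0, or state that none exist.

in0=0, in1=1, in2=1, in3=0

Check with in0=0, in1=1, in2=1, in3=0:
w1 = ¬in2 = ¬1 = 0
w2 = in3 ∨ w1 = 0 ∨ 0 = 0
w3 = in1 ⊽ w2 = 1 ⊽ 0 = 0
w4 = w2 ∨ w3 = 0 ∨ 0 = 0
w5 = w4 ∨ in0 = 0 ∨ 0 = 0
So w5 = 0 as required.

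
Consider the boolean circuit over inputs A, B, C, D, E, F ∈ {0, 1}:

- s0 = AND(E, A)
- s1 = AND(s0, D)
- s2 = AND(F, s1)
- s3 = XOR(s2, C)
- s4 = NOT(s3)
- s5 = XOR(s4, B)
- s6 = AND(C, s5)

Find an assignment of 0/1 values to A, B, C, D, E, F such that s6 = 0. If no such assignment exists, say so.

A=0, B=1, C=0, D=1, E=0, F=1

s6 = AND(C, s5) must be 0, so at least one of C, s5 is 0.
Check with A=0, B=1, C=0, D=1, E=0, F=1:
s0 = AND(E, A) = AND(0, 0) = 0
s1 = AND(s0, D) = AND(0, 1) = 0
s2 = AND(F, s1) = AND(1, 0) = 0
s3 = XOR(s2, C) = XOR(0, 0) = 0
s4 = NOT(s3) = NOT 0 = 1
s5 = XOR(s4, B) = XOR(1, 1) = 0
s6 = AND(C, s5) = AND(0, 0) = 0
So s6 = 0 as required.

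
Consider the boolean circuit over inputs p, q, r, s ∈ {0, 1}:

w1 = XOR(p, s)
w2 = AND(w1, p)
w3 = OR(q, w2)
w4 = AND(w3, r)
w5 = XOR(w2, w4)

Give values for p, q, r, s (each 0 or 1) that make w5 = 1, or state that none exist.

w5 = XOR(w2, w4) must be 1, so w2 and w4 differ.
Check with p=0 q=1 r=1 s=1:
w1 = XOR(p, s) = XOR(0, 1) = 1
w2 = AND(w1, p) = AND(1, 0) = 0
w3 = OR(q, w2) = OR(1, 0) = 1
w4 = AND(w3, r) = AND(1, 1) = 1
w5 = XOR(w2, w4) = XOR(0, 1) = 1
So w5 = 1 as required.

p=0 q=1 r=1 s=1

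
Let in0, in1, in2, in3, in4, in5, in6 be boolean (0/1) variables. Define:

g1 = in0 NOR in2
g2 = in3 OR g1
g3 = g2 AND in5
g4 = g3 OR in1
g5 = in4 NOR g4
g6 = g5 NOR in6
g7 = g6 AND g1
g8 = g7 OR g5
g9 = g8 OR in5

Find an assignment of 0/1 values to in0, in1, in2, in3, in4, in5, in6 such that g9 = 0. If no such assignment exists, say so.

g9 = g8 OR in5 must be 0, so both g8 = 0 and in5 = 0.
Check with in0=0, in1=1, in2=1, in3=0, in4=0, in5=0, in6=0:
g1 = in0 NOR in2 = 0 NOR 1 = 0
g2 = in3 OR g1 = 0 OR 0 = 0
g3 = g2 AND in5 = 0 AND 0 = 0
g4 = g3 OR in1 = 0 OR 1 = 1
g5 = in4 NOR g4 = 0 NOR 1 = 0
g6 = g5 NOR in6 = 0 NOR 0 = 1
g7 = g6 AND g1 = 1 AND 0 = 0
g8 = g7 OR g5 = 0 OR 0 = 0
g9 = g8 OR in5 = 0 OR 0 = 0
So g9 = 0 as required.

in0=0, in1=1, in2=1, in3=0, in4=0, in5=0, in6=0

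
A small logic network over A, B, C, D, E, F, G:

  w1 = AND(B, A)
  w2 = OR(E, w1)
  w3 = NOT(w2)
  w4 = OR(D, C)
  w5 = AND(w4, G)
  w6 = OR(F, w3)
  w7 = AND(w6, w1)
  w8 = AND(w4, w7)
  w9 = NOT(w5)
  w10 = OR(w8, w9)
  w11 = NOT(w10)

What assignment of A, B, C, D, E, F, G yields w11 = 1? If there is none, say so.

A=0, B=1, C=0, D=1, E=0, F=1, G=1

Check with A=0, B=1, C=0, D=1, E=0, F=1, G=1:
w1 = AND(B, A) = AND(1, 0) = 0
w2 = OR(E, w1) = OR(0, 0) = 0
w3 = NOT(w2) = NOT 0 = 1
w4 = OR(D, C) = OR(1, 0) = 1
w5 = AND(w4, G) = AND(1, 1) = 1
w6 = OR(F, w3) = OR(1, 1) = 1
w7 = AND(w6, w1) = AND(1, 0) = 0
w8 = AND(w4, w7) = AND(1, 0) = 0
w9 = NOT(w5) = NOT 1 = 0
w10 = OR(w8, w9) = OR(0, 0) = 0
w11 = NOT(w10) = NOT 0 = 1
So w11 = 1 as required.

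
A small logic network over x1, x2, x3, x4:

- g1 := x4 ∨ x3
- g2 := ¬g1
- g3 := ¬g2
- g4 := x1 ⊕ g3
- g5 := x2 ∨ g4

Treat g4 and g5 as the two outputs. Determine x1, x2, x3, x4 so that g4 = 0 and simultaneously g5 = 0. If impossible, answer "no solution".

Check with x1=0, x2=0, x3=0, x4=0:
g1 = x4 ∨ x3 = 0 ∨ 0 = 0
g2 = ¬g1 = ¬0 = 1
g3 = ¬g2 = ¬1 = 0
g4 = x1 ⊕ g3 = 0 ⊕ 0 = 0
g5 = x2 ∨ g4 = 0 ∨ 0 = 0
So g4 = 0 and g5 = 0.

x1=0, x2=0, x3=0, x4=0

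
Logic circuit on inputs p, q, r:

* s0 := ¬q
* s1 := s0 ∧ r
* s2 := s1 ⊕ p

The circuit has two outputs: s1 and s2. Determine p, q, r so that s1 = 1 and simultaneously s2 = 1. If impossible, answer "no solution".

Check with p=0, q=0, r=1:
s0 = ¬q = ¬0 = 1
s1 = s0 ∧ r = 1 ∧ 1 = 1
s2 = s1 ⊕ p = 1 ⊕ 0 = 1
So s1 = 1 and s2 = 1.

p=0, q=0, r=1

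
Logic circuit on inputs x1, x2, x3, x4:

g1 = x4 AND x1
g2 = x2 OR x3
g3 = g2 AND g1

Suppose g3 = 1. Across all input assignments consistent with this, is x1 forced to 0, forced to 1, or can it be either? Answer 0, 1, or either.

1

g3 = g2 AND g1 must be 1, so both g2 = 1 and g1 = 1.
g2 = x2 OR x3 must be 1, so at least one of x2, x3 is 1.
Every assignment with g3 = 1 has x1 = 1; there are 3 such assignment(s).
  x1=1, x2=0, x3=1, x4=1
  x1=1, x2=1, x3=0, x4=1
  x1=1, x2=1, x3=1, x4=1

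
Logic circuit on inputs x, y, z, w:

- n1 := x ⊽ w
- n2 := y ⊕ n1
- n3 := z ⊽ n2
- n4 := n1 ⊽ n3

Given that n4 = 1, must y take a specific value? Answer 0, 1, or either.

either

Both values of y occur among assignments with n4 = 1:
  y=0: x=0, y=0, z=1, w=1
  y=1: x=0, y=1, z=0, w=1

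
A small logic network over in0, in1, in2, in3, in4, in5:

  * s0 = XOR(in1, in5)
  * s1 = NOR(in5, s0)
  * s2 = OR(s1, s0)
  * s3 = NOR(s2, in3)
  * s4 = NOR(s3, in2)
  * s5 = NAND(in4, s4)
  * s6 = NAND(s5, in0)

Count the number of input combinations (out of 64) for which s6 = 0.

25

s6 = NAND(s5, in0) must be 0, so both s5 = 1 and in0 = 1.
s5 = NAND(in4, s4) must be 1, so at least one of in4, s4 is 0.
Enumerating the 64 input combinations, 25 give s6 = 0 and 39 give s6 = 1.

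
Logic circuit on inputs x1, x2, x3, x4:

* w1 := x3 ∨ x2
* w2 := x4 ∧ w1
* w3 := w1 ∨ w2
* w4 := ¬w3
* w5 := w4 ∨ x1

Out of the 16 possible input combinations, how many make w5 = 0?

w5 = w4 ∨ x1 must be 0, so both w4 = 0 and x1 = 0.
Enumerating the 16 input combinations, 6 give w5 = 0 and 10 give w5 = 1.

6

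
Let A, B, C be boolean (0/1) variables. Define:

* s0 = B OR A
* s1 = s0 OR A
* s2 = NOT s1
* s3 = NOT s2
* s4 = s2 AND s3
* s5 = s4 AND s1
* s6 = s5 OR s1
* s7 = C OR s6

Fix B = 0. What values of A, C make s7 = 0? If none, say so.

A=0, C=0

Check with B = 0 and A=0, C=0:
s0 = B OR A = 0 OR 0 = 0
s1 = s0 OR A = 0 OR 0 = 0
s2 = NOT s1 = NOT 0 = 1
s3 = NOT s2 = NOT 1 = 0
s4 = s2 AND s3 = 1 AND 0 = 0
s5 = s4 AND s1 = 0 AND 0 = 0
s6 = s5 OR s1 = 0 OR 0 = 0
s7 = C OR s6 = 0 OR 0 = 0
So s7 = 0.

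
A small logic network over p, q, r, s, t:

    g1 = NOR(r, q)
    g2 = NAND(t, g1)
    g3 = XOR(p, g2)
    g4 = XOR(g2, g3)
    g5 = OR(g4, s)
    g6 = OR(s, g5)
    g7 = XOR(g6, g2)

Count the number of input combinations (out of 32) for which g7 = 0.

g7 = XOR(g6, g2) must be 0, so g6 and g2 are equal.
Enumerating the 32 input combinations, 22 give g7 = 0 and 10 give g7 = 1.

22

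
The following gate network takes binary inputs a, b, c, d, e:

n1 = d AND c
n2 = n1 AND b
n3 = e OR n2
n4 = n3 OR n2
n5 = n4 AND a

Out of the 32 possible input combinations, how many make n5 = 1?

n5 = n4 AND a must be 1, so both n4 = 1 and a = 1.
Enumerating the 32 input combinations, 9 give n5 = 1 and 23 give n5 = 0.

9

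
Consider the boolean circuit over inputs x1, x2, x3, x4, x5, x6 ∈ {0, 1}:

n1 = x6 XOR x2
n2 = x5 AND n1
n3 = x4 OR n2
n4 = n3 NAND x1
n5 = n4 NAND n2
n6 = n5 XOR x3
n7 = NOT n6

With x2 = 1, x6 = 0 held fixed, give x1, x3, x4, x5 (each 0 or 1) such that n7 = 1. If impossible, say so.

x1=1 x3=1 x4=1 x5=1

n7 = NOT n6 must be 1, so n6 = 0.
Check with x2 = 1, x6 = 0 and x1=1, x3=1, x4=1, x5=1:
n1 = x6 XOR x2 = 0 XOR 1 = 1
n2 = x5 AND n1 = 1 AND 1 = 1
n3 = x4 OR n2 = 1 OR 1 = 1
n4 = n3 NAND x1 = 1 NAND 1 = 0
n5 = n4 NAND n2 = 0 NAND 1 = 1
n6 = n5 XOR x3 = 1 XOR 1 = 0
n7 = NOT n6 = NOT 0 = 1
So n7 = 1.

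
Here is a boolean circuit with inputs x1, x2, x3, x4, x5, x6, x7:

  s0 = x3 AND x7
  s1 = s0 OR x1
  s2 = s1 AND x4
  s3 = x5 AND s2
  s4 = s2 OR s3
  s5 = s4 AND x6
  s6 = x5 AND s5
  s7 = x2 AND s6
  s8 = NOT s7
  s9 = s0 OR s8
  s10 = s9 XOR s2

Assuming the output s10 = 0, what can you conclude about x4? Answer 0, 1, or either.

1

s10 = s9 XOR s2 must be 0, so s9 and s2 are equal.
Every assignment with s10 = 0 has x4 = 1; there are 37 such assignment(s).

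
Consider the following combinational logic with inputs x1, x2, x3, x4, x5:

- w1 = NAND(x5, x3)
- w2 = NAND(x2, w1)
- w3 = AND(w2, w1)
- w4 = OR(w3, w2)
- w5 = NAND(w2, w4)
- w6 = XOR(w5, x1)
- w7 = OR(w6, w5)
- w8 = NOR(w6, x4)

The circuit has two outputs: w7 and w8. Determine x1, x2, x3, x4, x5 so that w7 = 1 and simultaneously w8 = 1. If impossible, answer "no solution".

x1=1, x2=1, x3=0, x4=0, x5=0

Check with x1=1, x2=1, x3=0, x4=0, x5=0:
w1 = NAND(x5, x3) = NAND(0, 0) = 1
w2 = NAND(x2, w1) = NAND(1, 1) = 0
w3 = AND(w2, w1) = AND(0, 1) = 0
w4 = OR(w3, w2) = OR(0, 0) = 0
w5 = NAND(w2, w4) = NAND(0, 0) = 1
w6 = XOR(w5, x1) = XOR(1, 1) = 0
w7 = OR(w6, w5) = OR(0, 1) = 1
w8 = NOR(w6, x4) = NOR(0, 0) = 1
So w7 = 1 and w8 = 1.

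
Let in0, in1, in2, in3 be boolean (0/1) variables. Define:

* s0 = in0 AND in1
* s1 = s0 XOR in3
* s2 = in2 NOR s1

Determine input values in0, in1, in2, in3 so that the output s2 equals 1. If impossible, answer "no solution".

in0=1, in1=0, in2=0, in3=0

Check with in0=1, in1=0, in2=0, in3=0:
s0 = in0 AND in1 = 1 AND 0 = 0
s1 = s0 XOR in3 = 0 XOR 0 = 0
s2 = in2 NOR s1 = 0 NOR 0 = 1
So s2 = 1 as required.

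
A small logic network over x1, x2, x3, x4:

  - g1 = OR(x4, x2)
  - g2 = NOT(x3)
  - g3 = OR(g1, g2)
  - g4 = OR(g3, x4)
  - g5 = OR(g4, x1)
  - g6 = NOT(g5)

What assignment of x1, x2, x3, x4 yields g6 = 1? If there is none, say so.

x1=0, x2=0, x3=1, x4=0

g6 = NOT(g5) must be 1, so g5 = 0.
g5 = OR(g4, x1) must be 0, so both g4 = 0 and x1 = 0.
g4 = OR(g3, x4) must be 0, so both g3 = 0 and x4 = 0.
Check with x1=0, x2=0, x3=1, x4=0:
g1 = OR(x4, x2) = OR(0, 0) = 0
g2 = NOT(x3) = NOT 1 = 0
g3 = OR(g1, g2) = OR(0, 0) = 0
g4 = OR(g3, x4) = OR(0, 0) = 0
g5 = OR(g4, x1) = OR(0, 0) = 0
g6 = NOT(g5) = NOT 0 = 1
So g6 = 1 as required.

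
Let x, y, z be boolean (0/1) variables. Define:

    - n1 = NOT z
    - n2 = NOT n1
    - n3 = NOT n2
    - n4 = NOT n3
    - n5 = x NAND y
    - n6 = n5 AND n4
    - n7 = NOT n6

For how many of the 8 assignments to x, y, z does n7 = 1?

5

n7 = NOT n6 must be 1, so n6 = 0.
Satisfying assignments:
  x=0, y=0, z=0
  x=0, y=1, z=0
  x=1, y=0, z=0
  x=1, y=1, z=0
  x=1, y=1, z=1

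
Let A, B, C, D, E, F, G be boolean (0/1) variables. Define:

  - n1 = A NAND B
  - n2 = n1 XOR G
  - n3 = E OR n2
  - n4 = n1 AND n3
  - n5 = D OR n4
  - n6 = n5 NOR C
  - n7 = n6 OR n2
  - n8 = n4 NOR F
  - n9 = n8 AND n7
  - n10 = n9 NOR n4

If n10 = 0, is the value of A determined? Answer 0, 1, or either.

Both values of A occur among assignments with n10 = 0:
  A=0: A=0, B=0, C=0, D=0, E=0, F=0, G=0
  A=1: A=1, B=0, C=0, D=0, E=0, F=0, G=0

either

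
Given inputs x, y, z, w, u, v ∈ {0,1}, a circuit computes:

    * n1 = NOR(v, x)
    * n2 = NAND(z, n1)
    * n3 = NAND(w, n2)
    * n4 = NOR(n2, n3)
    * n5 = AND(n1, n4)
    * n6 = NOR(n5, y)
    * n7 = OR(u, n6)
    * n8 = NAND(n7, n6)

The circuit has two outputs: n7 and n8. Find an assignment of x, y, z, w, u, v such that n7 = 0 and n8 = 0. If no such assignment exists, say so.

no solution exists

Across all 64 input combinations, none give both n7 = 0 and n8 = 0.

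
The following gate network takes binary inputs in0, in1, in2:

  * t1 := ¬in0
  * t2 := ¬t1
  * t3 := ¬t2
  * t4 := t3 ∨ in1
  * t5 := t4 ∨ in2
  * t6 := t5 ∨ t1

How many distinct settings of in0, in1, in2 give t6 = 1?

7

t6 = t5 ∨ t1 must be 1, so at least one of t5, t1 is 1.
Enumerating the 8 input combinations, 7 give t6 = 1 and 1 give t6 = 0.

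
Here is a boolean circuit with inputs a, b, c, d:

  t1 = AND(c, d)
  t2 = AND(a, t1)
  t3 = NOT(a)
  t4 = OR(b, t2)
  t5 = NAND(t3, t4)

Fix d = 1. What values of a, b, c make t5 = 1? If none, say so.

a=1, b=1, c=1

t5 = NAND(t3, t4) must be 1, so at least one of t3, t4 is 0.
Check with d = 1 and a=1, b=1, c=1:
t1 = AND(c, d) = AND(1, 1) = 1
t2 = AND(a, t1) = AND(1, 1) = 1
t3 = NOT(a) = NOT 1 = 0
t4 = OR(b, t2) = OR(1, 1) = 1
t5 = NAND(t3, t4) = NAND(0, 1) = 1
So t5 = 1.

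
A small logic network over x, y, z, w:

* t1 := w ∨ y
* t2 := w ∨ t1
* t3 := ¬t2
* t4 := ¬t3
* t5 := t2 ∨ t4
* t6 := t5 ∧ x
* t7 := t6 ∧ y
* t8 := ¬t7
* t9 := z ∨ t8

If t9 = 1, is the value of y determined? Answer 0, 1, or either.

Both values of y occur among assignments with t9 = 1:
  y=0: x=0, y=0, z=0, w=0
  y=1: x=0, y=1, z=0, w=0

either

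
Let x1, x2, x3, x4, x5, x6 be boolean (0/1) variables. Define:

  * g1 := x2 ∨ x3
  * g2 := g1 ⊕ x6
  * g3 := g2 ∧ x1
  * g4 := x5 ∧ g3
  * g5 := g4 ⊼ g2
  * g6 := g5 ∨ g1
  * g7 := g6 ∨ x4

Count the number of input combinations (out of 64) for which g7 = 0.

1

g7 = g6 ∨ x4 must be 0, so both g6 = 0 and x4 = 0.
Satisfying assignments:
  x1=1, x2=0, x3=0, x4=0, x5=1, x6=1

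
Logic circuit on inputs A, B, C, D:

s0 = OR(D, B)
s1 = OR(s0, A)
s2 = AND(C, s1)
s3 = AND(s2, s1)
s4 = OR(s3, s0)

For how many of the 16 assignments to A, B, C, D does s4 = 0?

s4 = OR(s3, s0) must be 0, so both s3 = 0 and s0 = 0.
s3 = AND(s2, s1) must be 0, so at least one of s2, s1 is 0.
s0 = OR(D, B) must be 0, so both D = 0 and B = 0.
Enumerating the 16 input combinations, 3 give s4 = 0 and 13 give s4 = 1.

3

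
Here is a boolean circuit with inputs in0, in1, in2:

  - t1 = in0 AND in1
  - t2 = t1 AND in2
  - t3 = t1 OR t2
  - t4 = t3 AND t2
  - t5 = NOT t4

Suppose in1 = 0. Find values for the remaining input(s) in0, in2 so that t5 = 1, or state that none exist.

in0=1, in2=0

Check with in1 = 0 and in0=1, in2=0:
t1 = in0 AND in1 = 1 AND 0 = 0
t2 = t1 AND in2 = 0 AND 0 = 0
t3 = t1 OR t2 = 0 OR 0 = 0
t4 = t3 AND t2 = 0 AND 0 = 0
t5 = NOT t4 = NOT 0 = 1
So t5 = 1.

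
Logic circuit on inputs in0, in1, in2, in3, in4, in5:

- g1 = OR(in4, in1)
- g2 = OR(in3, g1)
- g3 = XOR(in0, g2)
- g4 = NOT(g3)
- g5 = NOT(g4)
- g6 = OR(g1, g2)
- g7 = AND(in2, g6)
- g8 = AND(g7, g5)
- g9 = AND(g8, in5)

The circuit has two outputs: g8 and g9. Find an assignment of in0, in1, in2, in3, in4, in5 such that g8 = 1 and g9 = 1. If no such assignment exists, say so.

Check with in0=0, in1=1, in2=1, in3=1, in4=1, in5=1:
g1 = OR(in4, in1) = OR(1, 1) = 1
g2 = OR(in3, g1) = OR(1, 1) = 1
g3 = XOR(in0, g2) = XOR(0, 1) = 1
g4 = NOT(g3) = NOT 1 = 0
g5 = NOT(g4) = NOT 0 = 1
g6 = OR(g1, g2) = OR(1, 1) = 1
g7 = AND(in2, g6) = AND(1, 1) = 1
g8 = AND(g7, g5) = AND(1, 1) = 1
g9 = AND(g8, in5) = AND(1, 1) = 1
So g8 = 1 and g9 = 1.

in0=0, in1=1, in2=1, in3=1, in4=1, in5=1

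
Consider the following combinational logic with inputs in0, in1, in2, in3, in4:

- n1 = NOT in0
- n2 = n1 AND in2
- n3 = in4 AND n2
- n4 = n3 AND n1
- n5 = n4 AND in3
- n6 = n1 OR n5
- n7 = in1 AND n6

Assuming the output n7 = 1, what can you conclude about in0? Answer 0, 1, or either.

n7 = in1 AND n6 must be 1, so both in1 = 1 and n6 = 1.
Every assignment with n7 = 1 has in0 = 0; there are 8 such assignment(s).

0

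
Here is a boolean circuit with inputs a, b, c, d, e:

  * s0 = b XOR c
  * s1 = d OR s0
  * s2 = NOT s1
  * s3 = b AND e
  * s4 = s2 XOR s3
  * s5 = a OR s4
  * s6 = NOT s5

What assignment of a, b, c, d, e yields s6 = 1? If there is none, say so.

s6 = NOT s5 must be 1, so s5 = 0.
Check with a=0, b=0, c=0, d=1, e=0:
s0 = b XOR c = 0 XOR 0 = 0
s1 = d OR s0 = 1 OR 0 = 1
s2 = NOT s1 = NOT 1 = 0
s3 = b AND e = 0 AND 0 = 0
s4 = s2 XOR s3 = 0 XOR 0 = 0
s5 = a OR s4 = 0 OR 0 = 0
s6 = NOT s5 = NOT 0 = 1
So s6 = 1 as required.

a=0, b=0, c=0, d=1, e=0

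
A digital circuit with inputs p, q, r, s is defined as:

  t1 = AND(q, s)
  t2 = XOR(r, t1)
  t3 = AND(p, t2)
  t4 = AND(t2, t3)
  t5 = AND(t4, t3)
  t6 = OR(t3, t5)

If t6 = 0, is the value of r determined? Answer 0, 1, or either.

Both values of r occur among assignments with t6 = 0:
  r=0: p=0, q=0, r=0, s=0
  r=1: p=0, q=0, r=1, s=0

either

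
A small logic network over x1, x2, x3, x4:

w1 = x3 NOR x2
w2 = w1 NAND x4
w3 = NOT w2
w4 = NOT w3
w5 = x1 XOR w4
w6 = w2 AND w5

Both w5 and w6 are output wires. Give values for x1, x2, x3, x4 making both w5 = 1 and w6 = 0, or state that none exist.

x1=1 x2=0 x3=0 x4=1

Check with x1=1 x2=0 x3=0 x4=1:
w1 = x3 NOR x2 = 0 NOR 0 = 1
w2 = w1 NAND x4 = 1 NAND 1 = 0
w3 = NOT w2 = NOT 0 = 1
w4 = NOT w3 = NOT 1 = 0
w5 = x1 XOR w4 = 1 XOR 0 = 1
w6 = w2 AND w5 = 0 AND 1 = 0
So w5 = 1 and w6 = 0.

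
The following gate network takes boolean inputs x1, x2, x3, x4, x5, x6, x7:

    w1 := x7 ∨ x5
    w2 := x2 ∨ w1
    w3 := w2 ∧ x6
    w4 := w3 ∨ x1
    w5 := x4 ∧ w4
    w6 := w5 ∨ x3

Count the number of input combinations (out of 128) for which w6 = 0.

41

w6 = w5 ∨ x3 must be 0, so both w5 = 0 and x3 = 0.
Enumerating the 128 input combinations, 41 give w6 = 0 and 87 give w6 = 1.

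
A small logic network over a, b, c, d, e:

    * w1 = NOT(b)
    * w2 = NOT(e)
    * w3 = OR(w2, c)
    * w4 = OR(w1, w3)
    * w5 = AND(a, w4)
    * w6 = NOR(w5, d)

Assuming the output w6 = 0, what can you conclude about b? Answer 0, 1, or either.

either

Both values of b occur among assignments with w6 = 0:
  b=0: a=0, b=0, c=0, d=1, e=0
  b=1: a=0, b=1, c=0, d=1, e=0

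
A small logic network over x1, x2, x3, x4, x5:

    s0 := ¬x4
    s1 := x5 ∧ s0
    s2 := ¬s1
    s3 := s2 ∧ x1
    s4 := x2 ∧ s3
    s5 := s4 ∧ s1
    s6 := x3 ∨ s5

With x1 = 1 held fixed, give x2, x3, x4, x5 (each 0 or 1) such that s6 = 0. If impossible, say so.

s6 = x3 ∨ s5 must be 0, so both x3 = 0 and s5 = 0.
s5 = s4 ∧ s1 must be 0, so at least one of s4, s1 is 0.
Check with x1 = 1 and x2=1, x3=0, x4=0, x5=1:
s0 = ¬x4 = ¬0 = 1
s1 = x5 ∧ s0 = 1 ∧ 1 = 1
s2 = ¬s1 = ¬1 = 0
s3 = s2 ∧ x1 = 0 ∧ 1 = 0
s4 = x2 ∧ s3 = 1 ∧ 0 = 0
s5 = s4 ∧ s1 = 0 ∧ 1 = 0
s6 = x3 ∨ s5 = 0 ∨ 0 = 0
So s6 = 0.

x2=1, x3=0, x4=0, x5=1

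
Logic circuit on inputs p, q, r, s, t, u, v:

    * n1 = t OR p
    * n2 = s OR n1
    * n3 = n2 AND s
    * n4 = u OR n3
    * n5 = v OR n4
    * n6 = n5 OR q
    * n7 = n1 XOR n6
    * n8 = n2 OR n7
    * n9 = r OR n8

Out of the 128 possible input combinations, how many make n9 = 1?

n9 = r OR n8 must be 1, so at least one of r, n8 is 1.
Enumerating the 128 input combinations, 127 give n9 = 1 and 1 give n9 = 0.

127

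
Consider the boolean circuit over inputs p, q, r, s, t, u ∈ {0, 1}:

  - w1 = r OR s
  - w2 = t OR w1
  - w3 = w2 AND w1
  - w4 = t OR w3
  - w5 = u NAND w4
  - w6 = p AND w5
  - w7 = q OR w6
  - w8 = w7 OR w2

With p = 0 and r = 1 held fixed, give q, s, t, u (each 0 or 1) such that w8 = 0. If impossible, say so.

no solution exists

With p = 0 and r = 1 fixed, none of the 16 settings of q, s, t, u give w8 = 0.
For example, with q=0, s=0, t=1, u=1:
w1 = r OR s = 1 OR 0 = 1
w2 = t OR w1 = 1 OR 1 = 1
w3 = w2 AND w1 = 1 AND 1 = 1
w4 = t OR w3 = 1 OR 1 = 1
w5 = u NAND w4 = 1 NAND 1 = 0
w6 = p AND w5 = 0 AND 0 = 0
w7 = q OR w6 = 0 OR 0 = 0
w8 = w7 OR w2 = 0 OR 1 = 1
giving w8 = 1 ≠ 0.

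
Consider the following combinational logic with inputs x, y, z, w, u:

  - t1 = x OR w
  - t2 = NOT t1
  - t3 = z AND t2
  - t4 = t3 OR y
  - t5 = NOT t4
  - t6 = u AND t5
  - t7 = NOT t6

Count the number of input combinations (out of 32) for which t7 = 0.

7

t7 = NOT t6 must be 0, so t6 = 1.
t6 = u AND t5 must be 1, so both u = 1 and t5 = 1.
t5 = NOT t4 must be 1, so t4 = 0.
Enumerating the 32 input combinations, 7 give t7 = 0 and 25 give t7 = 1.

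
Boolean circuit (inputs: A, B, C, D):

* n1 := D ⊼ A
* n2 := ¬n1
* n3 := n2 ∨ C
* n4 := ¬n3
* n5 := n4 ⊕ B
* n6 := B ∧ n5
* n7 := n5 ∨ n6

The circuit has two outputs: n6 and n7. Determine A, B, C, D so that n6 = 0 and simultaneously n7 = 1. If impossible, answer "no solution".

Check with A=0, B=0, C=0, D=1:
n1 = D ⊼ A = 1 ⊼ 0 = 1
n2 = ¬n1 = ¬1 = 0
n3 = n2 ∨ C = 0 ∨ 0 = 0
n4 = ¬n3 = ¬0 = 1
n5 = n4 ⊕ B = 1 ⊕ 0 = 1
n6 = B ∧ n5 = 0 ∧ 1 = 0
n7 = n5 ∨ n6 = 1 ∨ 0 = 1
So n6 = 0 and n7 = 1.

A=0, B=0, C=0, D=1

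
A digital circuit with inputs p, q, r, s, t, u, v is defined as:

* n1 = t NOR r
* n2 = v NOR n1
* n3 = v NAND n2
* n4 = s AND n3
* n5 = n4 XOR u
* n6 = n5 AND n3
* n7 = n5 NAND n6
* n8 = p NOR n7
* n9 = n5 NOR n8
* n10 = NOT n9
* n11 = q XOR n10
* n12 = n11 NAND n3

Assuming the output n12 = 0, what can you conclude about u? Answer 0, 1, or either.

Both values of u occur among assignments with n12 = 0:
  u=0: p=0, q=0, r=0, s=1, t=0, u=0, v=0
  u=1: p=0, q=0, r=0, s=0, t=0, u=1, v=0

either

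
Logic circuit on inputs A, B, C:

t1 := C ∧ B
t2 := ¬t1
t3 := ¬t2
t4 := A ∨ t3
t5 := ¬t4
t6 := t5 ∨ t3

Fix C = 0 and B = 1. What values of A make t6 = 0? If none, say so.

A=1

t6 = t5 ∨ t3 must be 0, so both t5 = 0 and t3 = 0.
Check with C = 0 and B = 1 and A=1:
t1 = C ∧ B = 0 ∧ 1 = 0
t2 = ¬t1 = ¬0 = 1
t3 = ¬t2 = ¬1 = 0
t4 = A ∨ t3 = 1 ∨ 0 = 1
t5 = ¬t4 = ¬1 = 0
t6 = t5 ∨ t3 = 0 ∨ 0 = 0
So t6 = 0.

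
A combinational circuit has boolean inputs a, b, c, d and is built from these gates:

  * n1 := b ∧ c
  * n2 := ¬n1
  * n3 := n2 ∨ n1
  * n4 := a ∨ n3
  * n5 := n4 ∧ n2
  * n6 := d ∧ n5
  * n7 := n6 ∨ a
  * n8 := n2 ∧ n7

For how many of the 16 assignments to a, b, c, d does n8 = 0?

n8 = n2 ∧ n7 must be 0, so at least one of n2, n7 is 0.
Enumerating the 16 input combinations, 7 give n8 = 0 and 9 give n8 = 1.

7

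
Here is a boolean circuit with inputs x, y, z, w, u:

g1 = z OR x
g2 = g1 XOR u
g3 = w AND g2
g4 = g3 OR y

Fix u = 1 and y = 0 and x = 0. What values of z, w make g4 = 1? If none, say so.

Check with u = 1 and y = 0 and x = 0 and z=0, w=1:
g1 = z OR x = 0 OR 0 = 0
g2 = g1 XOR u = 0 XOR 1 = 1
g3 = w AND g2 = 1 AND 1 = 1
g4 = g3 OR y = 1 OR 0 = 1
So g4 = 1.

z=0, w=1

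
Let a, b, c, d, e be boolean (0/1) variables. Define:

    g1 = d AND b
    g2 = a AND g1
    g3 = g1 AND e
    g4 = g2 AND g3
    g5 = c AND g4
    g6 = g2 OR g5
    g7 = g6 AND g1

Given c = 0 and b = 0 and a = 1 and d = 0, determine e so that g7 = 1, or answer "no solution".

With c = 0 and b = 0 and a = 1 and d = 0 fixed, none of the 2 settings of e give g7 = 1.
For example, with e=0:
g1 = d AND b = 0 AND 0 = 0
g2 = a AND g1 = 1 AND 0 = 0
g3 = g1 AND e = 0 AND 0 = 0
g4 = g2 AND g3 = 0 AND 0 = 0
g5 = c AND g4 = 0 AND 0 = 0
g6 = g2 OR g5 = 0 OR 0 = 0
g7 = g6 AND g1 = 0 AND 0 = 0
giving g7 = 0 ≠ 1.

no solution exists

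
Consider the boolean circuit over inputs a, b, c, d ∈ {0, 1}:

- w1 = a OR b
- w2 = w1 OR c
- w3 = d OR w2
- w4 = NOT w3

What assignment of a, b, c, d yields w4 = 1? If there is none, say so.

w4 = NOT w3 must be 1, so w3 = 0.
w3 = d OR w2 must be 0, so both d = 0 and w2 = 0.
Check with a=0 b=0 c=0 d=0:
w1 = a OR b = 0 OR 0 = 0
w2 = w1 OR c = 0 OR 0 = 0
w3 = d OR w2 = 0 OR 0 = 0
w4 = NOT w3 = NOT 0 = 1
So w4 = 1 as required.

a=0 b=0 c=0 d=0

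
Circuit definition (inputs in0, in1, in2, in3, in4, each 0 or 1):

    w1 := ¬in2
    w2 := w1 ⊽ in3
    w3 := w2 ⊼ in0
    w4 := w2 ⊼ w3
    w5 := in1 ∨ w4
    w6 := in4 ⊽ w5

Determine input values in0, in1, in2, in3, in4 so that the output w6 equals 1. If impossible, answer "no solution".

in0=0, in1=0, in2=1, in3=0, in4=0

Check with in0=0, in1=0, in2=1, in3=0, in4=0:
w1 = ¬in2 = ¬1 = 0
w2 = w1 ⊽ in3 = 0 ⊽ 0 = 1
w3 = w2 ⊼ in0 = 1 ⊼ 0 = 1
w4 = w2 ⊼ w3 = 1 ⊼ 1 = 0
w5 = in1 ∨ w4 = 0 ∨ 0 = 0
w6 = in4 ⊽ w5 = 0 ⊽ 0 = 1
So w6 = 1 as required.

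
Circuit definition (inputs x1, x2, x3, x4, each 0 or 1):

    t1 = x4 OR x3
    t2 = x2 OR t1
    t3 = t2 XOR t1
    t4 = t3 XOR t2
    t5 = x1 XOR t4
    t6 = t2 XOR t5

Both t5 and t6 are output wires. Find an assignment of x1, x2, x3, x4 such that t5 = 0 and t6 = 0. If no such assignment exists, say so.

x1=0 x2=0 x3=0 x4=0

Check with x1=0 x2=0 x3=0 x4=0:
t1 = x4 OR x3 = 0 OR 0 = 0
t2 = x2 OR t1 = 0 OR 0 = 0
t3 = t2 XOR t1 = 0 XOR 0 = 0
t4 = t3 XOR t2 = 0 XOR 0 = 0
t5 = x1 XOR t4 = 0 XOR 0 = 0
t6 = t2 XOR t5 = 0 XOR 0 = 0
So t5 = 0 and t6 = 0.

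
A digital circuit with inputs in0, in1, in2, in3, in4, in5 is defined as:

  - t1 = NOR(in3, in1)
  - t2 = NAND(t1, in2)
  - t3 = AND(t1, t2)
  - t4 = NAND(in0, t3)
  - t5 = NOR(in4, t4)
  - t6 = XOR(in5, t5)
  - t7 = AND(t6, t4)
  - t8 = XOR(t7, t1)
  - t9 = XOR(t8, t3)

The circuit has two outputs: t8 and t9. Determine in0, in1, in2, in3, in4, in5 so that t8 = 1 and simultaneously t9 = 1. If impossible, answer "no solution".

Check with in0=1 in1=1 in2=0 in3=0 in4=0 in5=1:
t1 = NOR(in3, in1) = NOR(0, 1) = 0
t2 = NAND(t1, in2) = NAND(0, 0) = 1
t3 = AND(t1, t2) = AND(0, 1) = 0
t4 = NAND(in0, t3) = NAND(1, 0) = 1
t5 = NOR(in4, t4) = NOR(0, 1) = 0
t6 = XOR(in5, t5) = XOR(1, 0) = 1
t7 = AND(t6, t4) = AND(1, 1) = 1
t8 = XOR(t7, t1) = XOR(1, 0) = 1
t9 = XOR(t8, t3) = XOR(1, 0) = 1
So t8 = 1 and t9 = 1.

in0=1 in1=1 in2=0 in3=0 in4=0 in5=1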